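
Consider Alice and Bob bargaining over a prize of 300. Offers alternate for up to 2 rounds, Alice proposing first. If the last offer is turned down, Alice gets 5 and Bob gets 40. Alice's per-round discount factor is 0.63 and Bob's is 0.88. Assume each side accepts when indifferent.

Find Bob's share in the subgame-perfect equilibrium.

259.6

Round 2 (Bob proposes): Alice gets 5 if talks fail, so Bob offers 5 and keeps 295.
Round 1 (Alice proposes): Bob can get 295 next round, worth 0.88 × 295 = 259.6 now, so Alice offers 259.6, keeping 40.4.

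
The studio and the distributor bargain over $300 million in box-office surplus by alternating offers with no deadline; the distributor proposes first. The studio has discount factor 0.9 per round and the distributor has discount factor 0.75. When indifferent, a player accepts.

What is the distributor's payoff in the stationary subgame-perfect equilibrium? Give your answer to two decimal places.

92.31

Let x be the distributor's share when the distributor proposes and y be the studio's share when the studio proposes.
The studio accepts iff offered ≥ 0.9·y, so x = 300 − 0.9y. Symmetrically y = 300 − 0.75x.
Substituting: x = 300 − 0.9(300 − 0.75x), giving x(1 − 0.75·0.9) = 300(1 − 0.9).
So x = 300 × 0.1 / 0.325 ≈ 92.3077, and the studio receives 300 − x ≈ 207.6923.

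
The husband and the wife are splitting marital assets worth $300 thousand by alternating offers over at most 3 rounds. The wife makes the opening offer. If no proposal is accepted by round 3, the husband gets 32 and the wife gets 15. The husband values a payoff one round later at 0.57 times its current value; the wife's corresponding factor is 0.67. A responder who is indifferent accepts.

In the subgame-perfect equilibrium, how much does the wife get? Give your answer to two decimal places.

231.35

Round 3 (the wife proposes): the husband gets 32 if talks fail, so the wife offers 32 and keeps 268.
Round 2 (the husband proposes): the wife can get 268 next round, worth 0.67 × 268 = 179.56 now; the husband offers that and keeps 120.44.
Round 1 (the wife proposes): the husband can get 120.44 next round, worth 0.57 × 120.44 = 68.6508 now, so the wife offers 68.6508, keeping 231.3492.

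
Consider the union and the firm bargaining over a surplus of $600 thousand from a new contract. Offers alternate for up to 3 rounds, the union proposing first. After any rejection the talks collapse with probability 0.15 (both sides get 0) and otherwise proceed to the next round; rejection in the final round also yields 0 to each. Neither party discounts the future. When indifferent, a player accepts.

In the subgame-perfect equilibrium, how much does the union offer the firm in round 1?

76.5

Round 3 (the union proposes): rejection yields 0 for the firm; the union offers 0 and keeps 600.
Round 2 (the firm proposes): rejecting gives the union an expected 0.85 × 600 = 510. The firm offers 510 and keeps 600 − 510 = 90.
Round 1 (the union proposes): rejecting gives the firm an expected 0.85 × 90 = 76.5, so the union offers 76.5, keeping 523.5.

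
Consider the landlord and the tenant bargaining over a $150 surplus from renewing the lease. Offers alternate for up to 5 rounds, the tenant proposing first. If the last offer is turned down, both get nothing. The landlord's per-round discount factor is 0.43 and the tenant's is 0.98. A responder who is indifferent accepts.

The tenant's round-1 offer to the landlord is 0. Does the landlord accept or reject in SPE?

Reject

Work out the landlord's continuation value if the offer is rejected.
Round 5 (the tenant proposes): the landlord will accept anything ≥ 0, so the tenant offers 0 and keeps 150.
Round 4 (the landlord proposes): the tenant can get 150 next round, worth 0.98 × 150 = 147 now, so the landlord offers 147, keeping 3.
Round 3 (the tenant proposes): the landlord can get 3 next round, worth 0.43 × 3 = 1.29 now; the tenant offers that and keeps 148.71.
Round 2 (the landlord proposes): the tenant can get 148.71 next round, worth 0.98 × 148.71 = 145.7358 now; the landlord offers that and keeps 4.2642.
So by rejecting in round 1, the landlord gets 4.2642 next round, worth 0.43 × 4.2642 = 1.833606 now.
Offer 0 < 1.833606, so the landlord rejects.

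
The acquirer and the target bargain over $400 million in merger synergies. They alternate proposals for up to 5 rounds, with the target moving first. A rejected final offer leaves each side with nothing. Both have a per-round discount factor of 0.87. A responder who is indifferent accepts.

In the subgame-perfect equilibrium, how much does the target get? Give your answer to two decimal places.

320.52

Round 5 (the target proposes): rejection yields 0 for the acquirer; the target offers 0 and keeps 400.
Round 4 (the acquirer proposes): the target can get 400 next round, worth 0.87 × 400 = 348 now; the acquirer offers that and keeps 52.
Round 3 (the target proposes): the acquirer can get 52 next round, worth 0.87 × 52 = 45.24 now, so the target offers 45.24, keeping 354.76.
Round 2 (the acquirer proposes): the target can get 354.76 next round, worth 0.87 × 354.76 = 308.6412 now, so the acquirer offers 308.6412, keeping 91.3588.
Round 1 (the target proposes): the acquirer can get 91.3588 next round, worth 0.87 × 91.3588 = 79.482156 now; the target offers that and keeps 320.517844.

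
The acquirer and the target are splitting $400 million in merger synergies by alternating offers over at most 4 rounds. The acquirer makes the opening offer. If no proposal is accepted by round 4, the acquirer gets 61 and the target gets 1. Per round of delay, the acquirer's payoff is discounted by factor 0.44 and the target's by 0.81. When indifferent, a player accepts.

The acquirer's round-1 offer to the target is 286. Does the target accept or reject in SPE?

Round 4 (the target proposes): the acquirer gets 61 if talks fail, so the target offers 61 and keeps 339.
Round 3 (the acquirer proposes): the target can get 339 next round, worth 0.81 × 339 = 274.59 now; the acquirer offers that and keeps 125.41.
Round 2 (the target proposes): the acquirer can get 125.41 next round, worth 0.44 × 125.41 = 55.1804 now, so the target offers 55.1804, keeping 344.8196.
So by rejecting in round 1, the target gets 344.8196 next round, worth 0.81 × 344.8196 = 279.303876 now.
Offer 286 ≥ 279.303876, so the target accepts.

Accept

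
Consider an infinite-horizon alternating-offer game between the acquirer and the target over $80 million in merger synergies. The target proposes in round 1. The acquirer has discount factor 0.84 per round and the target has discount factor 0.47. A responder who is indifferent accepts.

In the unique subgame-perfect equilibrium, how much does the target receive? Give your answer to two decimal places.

In a stationary SPE each proposer offers the other exactly their discounted continuation value.
If the target keeps x when proposing and the acquirer keeps y when proposing, then x = 80 − 0.84y and y = 80 − 0.47x.
Solving: x = 80(1 − 0.84) / (1 − 0.47·0.84) = 12.8 / 0.6052 ≈ 21.1500.
The acquirer gets 80 − 21.1500 ≈ 58.8500.

21.15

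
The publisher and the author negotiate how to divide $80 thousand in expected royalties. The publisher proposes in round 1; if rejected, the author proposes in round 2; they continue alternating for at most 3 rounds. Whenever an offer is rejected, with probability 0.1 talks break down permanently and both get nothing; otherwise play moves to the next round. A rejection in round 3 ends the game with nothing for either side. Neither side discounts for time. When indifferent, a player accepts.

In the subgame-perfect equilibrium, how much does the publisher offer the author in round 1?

Round 3 (the publisher proposes): the author will accept anything ≥ 0, so the publisher offers 0 and keeps 80.
Round 2 (the author proposes): rejecting gives the publisher an expected 0.9 × 80 = 72. The author offers 72 and keeps 80 − 72 = 8.
Round 1 (the publisher proposes): rejecting gives the author an expected 0.9 × 8 = 7.2. The publisher offers 7.2 and keeps 80 − 7.2 = 72.8.

7.2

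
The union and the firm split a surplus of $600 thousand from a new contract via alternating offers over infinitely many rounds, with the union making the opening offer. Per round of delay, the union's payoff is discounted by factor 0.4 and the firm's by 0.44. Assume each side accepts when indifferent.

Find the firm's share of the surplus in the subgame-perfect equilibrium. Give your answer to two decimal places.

192.23

When the union proposes, the firm accepts any offer worth at least 0.44 times what the firm would get by proposing next round; and vice versa.
This gives x = 600 − 0.44y and y = 600 − 0.4x, where x and y are each side's share when it proposes.
Hence (1 − 0.44·0.4)x = 600(1 − 0.44), i.e. 0.824·x = 336.
x ≈ 407.7670; the firm's share is 600 − x ≈ 192.2330.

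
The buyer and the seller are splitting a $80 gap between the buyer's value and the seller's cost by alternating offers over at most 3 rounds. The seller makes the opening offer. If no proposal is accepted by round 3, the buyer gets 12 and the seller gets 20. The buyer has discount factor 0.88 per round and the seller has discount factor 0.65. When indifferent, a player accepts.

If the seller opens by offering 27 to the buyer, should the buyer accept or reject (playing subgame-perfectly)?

Round 3 (the seller proposes): the buyer gets 12 if talks fail, so the seller offers 12 and keeps 68.
Round 2 (the buyer proposes): the seller can get 68 next round, worth 0.65 × 68 = 44.2 now. The buyer offers 44.2 and keeps 80 − 44.2 = 35.8.
So by rejecting in round 1, the buyer gets 35.8 next round, worth 0.88 × 35.8 = 31.504 now.
Offer 27 < 31.504, so the buyer rejects.

Reject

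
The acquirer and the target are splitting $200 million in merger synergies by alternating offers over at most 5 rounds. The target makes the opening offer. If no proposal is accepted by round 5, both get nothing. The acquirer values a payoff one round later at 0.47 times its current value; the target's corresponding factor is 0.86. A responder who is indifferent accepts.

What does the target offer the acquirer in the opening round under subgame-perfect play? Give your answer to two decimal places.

Round 5 (the target proposes): rejection yields 0 for the acquirer; the target offers 0 and keeps 200.
Round 4 (the acquirer proposes): the target can get 200 next round, worth 0.86 × 200 = 172 now; the acquirer offers that and keeps 28.
Round 3 (the target proposes): the acquirer can get 28 next round, worth 0.47 × 28 = 13.16 now. The target offers 13.16 and keeps 200 − 13.16 = 186.84.
Round 2 (the acquirer proposes): the target can get 186.84 next round, worth 0.86 × 186.84 = 160.6824 now. The acquirer offers 160.6824 and keeps 200 − 160.6824 = 39.3176.
Round 1 (the target proposes): the acquirer can get 39.3176 next round, worth 0.47 × 39.3176 = 18.479272 now, so the target offers 18.479272, keeping 181.520728.

18.48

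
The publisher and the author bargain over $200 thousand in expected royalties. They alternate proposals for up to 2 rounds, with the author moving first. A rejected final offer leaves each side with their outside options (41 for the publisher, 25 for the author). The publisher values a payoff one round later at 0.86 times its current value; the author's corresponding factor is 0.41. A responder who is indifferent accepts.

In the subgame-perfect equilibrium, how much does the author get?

Round 2 (the publisher proposes): the author gets 25 if talks fail, so the publisher offers 25 and keeps 175.
Round 1 (the author proposes): the publisher can get 175 next round, worth 0.86 × 175 = 150.5 now. The author offers 150.5 and keeps 200 − 150.5 = 49.5.

49.5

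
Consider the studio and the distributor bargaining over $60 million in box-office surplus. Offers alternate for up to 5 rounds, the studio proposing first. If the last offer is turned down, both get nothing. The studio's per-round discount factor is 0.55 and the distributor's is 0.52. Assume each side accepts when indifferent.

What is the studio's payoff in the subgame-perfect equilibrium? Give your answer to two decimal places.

41.94

Work backward from the last round.
Round 5 (the studio proposes): the distributor will accept anything ≥ 0, so the studio offers 0 and keeps 60.
Round 4 (the distributor proposes): the studio can get 60 next round, worth 0.55 × 60 = 33 now. The distributor offers 33 and keeps 60 − 33 = 27.
Round 3 (the studio proposes): the distributor can get 27 next round, worth 0.52 × 27 = 14.04 now, so the studio offers 14.04, keeping 45.96.
Round 2 (the distributor proposes): the studio can get 45.96 next round, worth 0.55 × 45.96 = 25.278 now. The distributor offers 25.278 and keeps 60 − 25.278 = 34.722.
Round 1 (the studio proposes): the distributor can get 34.722 next round, worth 0.52 × 34.722 = 18.05544 now; the studio offers that and keeps 41.94456.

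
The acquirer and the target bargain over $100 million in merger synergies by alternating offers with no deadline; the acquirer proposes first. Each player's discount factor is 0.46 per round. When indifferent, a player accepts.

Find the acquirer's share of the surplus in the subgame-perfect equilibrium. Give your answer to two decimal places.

68.49

When the acquirer proposes, the target accepts any offer worth at least 0.46 times what the target would get by proposing next round; and vice versa.
This gives x = 100 − 0.46y and y = 100 − 0.46x, where x and y are each side's share when it proposes.
Hence (1 − 0.46·0.46)x = 100(1 − 0.46), i.e. 0.7884·x = 54.
x ≈ 68.4932; the target's share is 100 − x ≈ 31.5068.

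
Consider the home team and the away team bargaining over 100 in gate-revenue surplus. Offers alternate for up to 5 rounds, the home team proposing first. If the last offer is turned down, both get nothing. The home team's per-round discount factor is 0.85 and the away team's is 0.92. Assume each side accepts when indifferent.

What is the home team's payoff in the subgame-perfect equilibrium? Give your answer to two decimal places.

Round 5 (the home team proposes): rejection yields 0 for the away team; the home team offers 0 and keeps 100.
Round 4 (the away team proposes): the home team can get 100 next round, worth 0.85 × 100 = 85 now; the away team offers that and keeps 15.
Round 3 (the home team proposes): the away team can get 15 next round, worth 0.92 × 15 = 13.8 now; the home team offers that and keeps 86.2.
Round 2 (the away team proposes): the home team can get 86.2 next round, worth 0.85 × 86.2 = 73.27 now; the away team offers that and keeps 26.73.
Round 1 (the home team proposes): the away team can get 26.73 next round, worth 0.92 × 26.73 = 24.5916 now. The home team offers 24.5916 and keeps 100 − 24.5916 = 75.4084.

75.41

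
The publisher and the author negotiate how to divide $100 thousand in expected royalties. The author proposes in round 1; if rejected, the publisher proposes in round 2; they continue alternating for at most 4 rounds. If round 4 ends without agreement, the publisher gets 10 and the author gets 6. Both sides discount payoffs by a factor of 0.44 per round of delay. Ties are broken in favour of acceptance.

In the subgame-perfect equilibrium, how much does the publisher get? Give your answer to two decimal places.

Round 4 (the publisher proposes): the author gets 6 if talks fail, so the publisher offers 6 and keeps 94.
Round 3 (the author proposes): the publisher can get 94 next round, worth 0.44 × 94 = 41.36 now, so the author offers 41.36, keeping 58.64.
Round 2 (the publisher proposes): the author can get 58.64 next round, worth 0.44 × 58.64 = 25.8016 now, so the publisher offers 25.8016, keeping 74.1984.
Round 1 (the author proposes): the publisher can get 74.1984 next round, worth 0.44 × 74.1984 = 32.647296 now, so the author offers 32.647296, keeping 67.352704.

32.65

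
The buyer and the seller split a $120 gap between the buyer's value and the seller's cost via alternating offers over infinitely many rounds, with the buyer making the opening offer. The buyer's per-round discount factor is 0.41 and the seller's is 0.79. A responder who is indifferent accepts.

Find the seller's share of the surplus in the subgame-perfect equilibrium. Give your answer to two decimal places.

82.73

When the buyer proposes, the seller accepts any offer worth at least 0.79 times what the seller would get by proposing next round; and vice versa.
This gives x = 120 − 0.79y and y = 120 − 0.41x, where x and y are each side's share when it proposes.
Hence (1 − 0.79·0.41)x = 120(1 − 0.79), i.e. 0.6761·x = 25.2.
x ≈ 37.2726; the seller's share is 120 − x ≈ 82.7274.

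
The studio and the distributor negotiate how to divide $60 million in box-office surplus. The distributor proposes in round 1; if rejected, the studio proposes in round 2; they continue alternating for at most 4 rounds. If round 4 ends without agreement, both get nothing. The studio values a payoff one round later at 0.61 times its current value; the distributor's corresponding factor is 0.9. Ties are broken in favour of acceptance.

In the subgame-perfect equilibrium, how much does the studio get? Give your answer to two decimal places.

Round 4 (the studio proposes): the distributor will accept anything ≥ 0, so the studio offers 0 and keeps 60.
Round 3 (the distributor proposes): the studio can get 60 next round, worth 0.61 × 60 = 36.6 now, so the distributor offers 36.6, keeping 23.4.
Round 2 (the studio proposes): the distributor can get 23.4 next round, worth 0.9 × 23.4 = 21.06 now. The studio offers 21.06 and keeps 60 − 21.06 = 38.94.
Round 1 (the distributor proposes): the studio can get 38.94 next round, worth 0.61 × 38.94 = 23.7534 now. The distributor offers 23.7534 and keeps 60 − 23.7534 = 36.2466.

23.75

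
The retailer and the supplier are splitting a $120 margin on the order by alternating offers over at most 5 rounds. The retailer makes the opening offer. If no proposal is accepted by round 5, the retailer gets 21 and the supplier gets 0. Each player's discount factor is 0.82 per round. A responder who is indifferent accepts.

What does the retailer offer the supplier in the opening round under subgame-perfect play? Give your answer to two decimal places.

29.62

Round 5 (the retailer proposes): the supplier will accept anything ≥ 0, so the retailer offers 0 and keeps 120.
Round 4 (the supplier proposes): the retailer can get 120 next round, worth 0.82 × 120 = 98.4 now, so the supplier offers 98.4, keeping 21.6.
Round 3 (the retailer proposes): the supplier can get 21.6 next round, worth 0.82 × 21.6 = 17.712 now, so the retailer offers 17.712, keeping 102.288.
Round 2 (the supplier proposes): the retailer can get 102.288 next round, worth 0.82 × 102.288 = 83.87616 now. The supplier offers 83.87616 and keeps 120 − 83.87616 = 36.12384.
Round 1 (the retailer proposes): the supplier can get 36.12384 next round, worth 0.82 × 36.12384 = 29.6215488 now; the retailer offers that and keeps 90.3784512.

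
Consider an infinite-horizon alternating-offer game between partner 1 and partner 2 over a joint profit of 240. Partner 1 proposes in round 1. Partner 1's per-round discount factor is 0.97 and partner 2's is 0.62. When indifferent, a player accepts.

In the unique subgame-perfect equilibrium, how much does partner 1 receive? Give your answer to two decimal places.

When partner 1 proposes, partner 2 accepts any offer worth at least 0.62 times what partner 2 would get by proposing next round; and vice versa.
This gives x = 240 − 0.62y and y = 240 − 0.97x, where x and y are each side's share when it proposes.
Hence (1 − 0.62·0.97)x = 240(1 − 0.62), i.e. 0.3986·x = 91.2.
x ≈ 228.8008; partner 2's share is 240 − x ≈ 11.1992.

228.80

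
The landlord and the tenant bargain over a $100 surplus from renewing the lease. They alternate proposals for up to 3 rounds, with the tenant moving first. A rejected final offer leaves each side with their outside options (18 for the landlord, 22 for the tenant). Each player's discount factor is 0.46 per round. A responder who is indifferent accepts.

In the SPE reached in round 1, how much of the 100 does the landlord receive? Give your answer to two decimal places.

Round 3 (the tenant proposes): the landlord gets 18 if talks fail, so the tenant offers 18 and keeps 82.
Round 2 (the landlord proposes): the tenant can get 82 next round, worth 0.46 × 82 = 37.72 now; the landlord offers that and keeps 62.28.
Round 1 (the tenant proposes): the landlord can get 62.28 next round, worth 0.46 × 62.28 = 28.6488 now; the tenant offers that and keeps 71.3512.

28.65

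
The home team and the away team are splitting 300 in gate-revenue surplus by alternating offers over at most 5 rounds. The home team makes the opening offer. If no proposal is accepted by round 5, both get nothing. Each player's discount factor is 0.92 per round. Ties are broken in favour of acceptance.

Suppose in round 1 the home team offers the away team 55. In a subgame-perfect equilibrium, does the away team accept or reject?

Accept

Round 5 (the home team proposes): rejection yields 0 for the away team; the home team offers 0 and keeps 300.
Round 4 (the away team proposes): the home team can get 300 next round, worth 0.92 × 300 = 276 now, so the away team offers 276, keeping 24.
Round 3 (the home team proposes): the away team can get 24 next round, worth 0.92 × 24 = 22.08 now. The home team offers 22.08 and keeps 300 − 22.08 = 277.92.
Round 2 (the away team proposes): the home team can get 277.92 next round, worth 0.92 × 277.92 = 255.6864 now; the away team offers that and keeps 44.3136.
So by rejecting in round 1, the away team gets 44.3136 next round, worth 0.92 × 44.3136 = 40.768512 now.
Offer 55 ≥ 40.768512, so the away team accepts.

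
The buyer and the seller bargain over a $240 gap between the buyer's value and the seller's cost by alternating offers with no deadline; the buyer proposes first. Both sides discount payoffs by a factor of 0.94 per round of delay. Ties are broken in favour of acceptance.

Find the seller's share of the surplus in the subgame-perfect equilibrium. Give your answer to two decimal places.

116.29

In a stationary SPE each proposer offers the other exactly their discounted continuation value.
If the buyer keeps x when proposing and the seller keeps y when proposing, then x = 240 − 0.94y and y = 240 − 0.94x.
Solving: x = 240(1 − 0.94) / (1 − 0.94·0.94) = 14.4 / 0.1164 ≈ 123.7113.
The seller gets 240 − 123.7113 ≈ 116.2887.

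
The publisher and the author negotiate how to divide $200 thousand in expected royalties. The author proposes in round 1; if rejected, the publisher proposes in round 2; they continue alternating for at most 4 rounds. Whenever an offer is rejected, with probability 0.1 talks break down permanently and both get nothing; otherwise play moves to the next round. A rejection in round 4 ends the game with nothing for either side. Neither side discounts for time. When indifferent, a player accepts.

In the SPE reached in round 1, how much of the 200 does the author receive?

36.2

Round 4 (the publisher proposes): rejection yields 0 for the author; the publisher offers 0 and keeps 200.
Round 3 (the author proposes): rejecting gives the publisher an expected 0.9 × 200 = 180, so the author offers 180, keeping 20.
Round 2 (the publisher proposes): rejecting gives the author an expected 0.9 × 20 = 18. The publisher offers 18 and keeps 200 − 18 = 182.
Round 1 (the author proposes): rejecting gives the publisher an expected 0.9 × 182 = 163.8, so the author offers 163.8, keeping 36.2.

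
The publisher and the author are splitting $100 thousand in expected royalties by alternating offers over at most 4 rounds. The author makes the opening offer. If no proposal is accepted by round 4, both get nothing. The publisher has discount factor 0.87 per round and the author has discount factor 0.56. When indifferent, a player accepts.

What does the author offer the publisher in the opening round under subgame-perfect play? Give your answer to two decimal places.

80.67

Round 4 (the publisher proposes): rejection yields 0 for the author; the publisher offers 0 and keeps 100.
Round 3 (the author proposes): the publisher can get 100 next round, worth 0.87 × 100 = 87 now. The author offers 87 and keeps 100 − 87 = 13.
Round 2 (the publisher proposes): the author can get 13 next round, worth 0.56 × 13 = 7.28 now. The publisher offers 7.28 and keeps 100 − 7.28 = 92.72.
Round 1 (the author proposes): the publisher can get 92.72 next round, worth 0.87 × 92.72 = 80.6664 now, so the author offers 80.6664, keeping 19.3336.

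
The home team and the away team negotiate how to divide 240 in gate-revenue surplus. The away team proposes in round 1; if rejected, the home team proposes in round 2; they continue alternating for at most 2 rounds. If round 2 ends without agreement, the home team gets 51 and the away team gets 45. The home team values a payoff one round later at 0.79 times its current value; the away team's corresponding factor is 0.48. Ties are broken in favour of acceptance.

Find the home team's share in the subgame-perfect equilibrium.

Round 2 (the home team proposes): the away team gets 45 if talks fail, so the home team offers 45 and keeps 195.
Round 1 (the away team proposes): the home team can get 195 next round, worth 0.79 × 195 = 154.05 now, so the away team offers 154.05, keeping 85.95.

154.05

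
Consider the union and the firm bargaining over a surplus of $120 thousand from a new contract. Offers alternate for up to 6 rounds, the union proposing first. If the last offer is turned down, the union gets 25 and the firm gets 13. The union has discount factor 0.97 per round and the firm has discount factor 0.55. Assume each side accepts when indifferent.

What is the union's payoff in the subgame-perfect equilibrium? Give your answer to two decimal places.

102.09

Round 6 (the firm proposes): the union gets 25 if talks fail, so the firm offers 25 and keeps 95.
Round 5 (the union proposes): the firm can get 95 next round, worth 0.55 × 95 = 52.25 now. The union offers 52.25 and keeps 120 − 52.25 = 67.75.
Round 4 (the firm proposes): the union can get 67.75 next round, worth 0.97 × 67.75 = 65.7175 now, so the firm offers 65.7175, keeping 54.2825.
Round 3 (the union proposes): the firm can get 54.2825 next round, worth 0.55 × 54.2825 = 29.855375 now. The union offers 29.855375 and keeps 120 − 29.855375 = 90.144625.
Round 2 (the firm proposes): the union can get 90.144625 next round, worth 0.97 × 90.144625 = 87.44028625 now, so the firm offers 87.44028625, keeping 32.55971375.
Round 1 (the union proposes): the firm can get 32.55971375 next round, worth 0.55 × 32.55971375 = 17.9078425625 now. The union offers 17.9078425625 and keeps 120 − 17.9078425625 = 102.0921574375.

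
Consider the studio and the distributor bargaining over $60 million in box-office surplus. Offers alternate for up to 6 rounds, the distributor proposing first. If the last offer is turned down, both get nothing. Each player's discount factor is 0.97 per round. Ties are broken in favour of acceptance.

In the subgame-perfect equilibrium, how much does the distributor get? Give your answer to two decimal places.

5.09

Round 6 (the studio proposes): the distributor will accept anything ≥ 0, so the studio offers 0 and keeps 60.
Round 5 (the distributor proposes): the studio can get 60 next round, worth 0.97 × 60 = 58.2 now; the distributor offers that and keeps 1.8.
Round 4 (the studio proposes): the distributor can get 1.8 next round, worth 0.97 × 1.8 = 1.746 now. The studio offers 1.746 and keeps 60 − 1.746 = 58.254.
Round 3 (the distributor proposes): the studio can get 58.254 next round, worth 0.97 × 58.254 = 56.50638 now, so the distributor offers 56.50638, keeping 3.49362.
Round 2 (the studio proposes): the distributor can get 3.49362 next round, worth 0.97 × 3.49362 = 3.3888114 now. The studio offers 3.3888114 and keeps 60 − 3.3888114 = 56.6111886.
Round 1 (the distributor proposes): the studio can get 56.6111886 next round, worth 0.97 × 56.6111886 = 54.912852942 now. The distributor offers 54.912852942 and keeps 60 − 54.912852942 = 5.087147058.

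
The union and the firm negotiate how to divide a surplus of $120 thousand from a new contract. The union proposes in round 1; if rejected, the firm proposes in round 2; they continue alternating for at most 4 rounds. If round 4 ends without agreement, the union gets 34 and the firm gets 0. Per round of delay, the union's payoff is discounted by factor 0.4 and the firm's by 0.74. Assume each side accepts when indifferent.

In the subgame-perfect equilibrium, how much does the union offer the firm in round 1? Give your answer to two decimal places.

72.12

Round 4 (the firm proposes): the union gets 34 if talks fail, so the firm offers 34 and keeps 86.
Round 3 (the union proposes): the firm can get 86 next round, worth 0.74 × 86 = 63.64 now. The union offers 63.64 and keeps 120 − 63.64 = 56.36.
Round 2 (the firm proposes): the union can get 56.36 next round, worth 0.4 × 56.36 = 22.544 now, so the firm offers 22.544, keeping 97.456.
Round 1 (the union proposes): the firm can get 97.456 next round, worth 0.74 × 97.456 = 72.11744 now. The union offers 72.11744 and keeps 120 − 72.11744 = 47.88256.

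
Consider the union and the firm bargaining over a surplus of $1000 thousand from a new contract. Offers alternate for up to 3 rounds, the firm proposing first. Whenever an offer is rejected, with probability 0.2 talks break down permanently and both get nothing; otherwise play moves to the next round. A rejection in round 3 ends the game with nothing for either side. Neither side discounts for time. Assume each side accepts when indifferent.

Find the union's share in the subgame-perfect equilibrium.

160

Round 3 (the firm proposes): the union will accept anything ≥ 0, so the firm offers 0 and keeps 1000.
Round 2 (the union proposes): rejecting gives the firm an expected 0.8 × 1000 = 800. The union offers 800 and keeps 1000 − 800 = 200.
Round 1 (the firm proposes): rejecting gives the union an expected 0.8 × 200 = 160; the firm offers that and keeps 840.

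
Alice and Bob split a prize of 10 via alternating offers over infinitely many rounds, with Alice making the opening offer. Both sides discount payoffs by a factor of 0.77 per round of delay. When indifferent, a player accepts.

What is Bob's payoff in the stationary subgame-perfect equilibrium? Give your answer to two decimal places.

4.35

In a stationary SPE each proposer offers the other exactly their discounted continuation value.
If Alice keeps x when proposing and Bob keeps y when proposing, then x = 10 − 0.77y and y = 10 − 0.77x.
Solving: x = 10(1 − 0.77) / (1 − 0.77·0.77) = 2.3 / 0.4071 ≈ 5.6497.
Bob gets 10 − 5.6497 ≈ 4.3503.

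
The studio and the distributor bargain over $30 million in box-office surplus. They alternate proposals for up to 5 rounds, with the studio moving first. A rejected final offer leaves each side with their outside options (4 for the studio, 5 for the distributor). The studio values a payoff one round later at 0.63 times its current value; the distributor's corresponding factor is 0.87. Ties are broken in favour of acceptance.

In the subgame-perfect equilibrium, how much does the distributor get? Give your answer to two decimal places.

16.45

Solve by backward induction from round 5.
Round 5 (the studio proposes): the distributor gets 5 if talks fail, so the studio offers 5 and keeps 25.
Round 4 (the distributor proposes): the studio can get 25 next round, worth 0.63 × 25 = 15.75 now. The distributor offers 15.75 and keeps 30 − 15.75 = 14.25.
Round 3 (the studio proposes): the distributor can get 14.25 next round, worth 0.87 × 14.25 = 12.3975 now. The studio offers 12.3975 and keeps 30 − 12.3975 = 17.6025.
Round 2 (the distributor proposes): the studio can get 17.6025 next round, worth 0.63 × 17.6025 = 11.089575 now, so the distributor offers 11.089575, keeping 18.910425.
Round 1 (the studio proposes): the distributor can get 18.910425 next round, worth 0.87 × 18.910425 = 16.45206975 now; the studio offers that and keeps 13.54793025.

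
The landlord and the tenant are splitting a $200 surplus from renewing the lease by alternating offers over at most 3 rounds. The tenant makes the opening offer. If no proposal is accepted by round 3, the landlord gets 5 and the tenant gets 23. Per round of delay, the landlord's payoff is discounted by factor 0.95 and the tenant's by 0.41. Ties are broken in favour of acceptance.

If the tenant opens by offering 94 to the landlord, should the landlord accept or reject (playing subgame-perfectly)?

Reject

Work out the landlord's continuation value if the offer is rejected.
Round 3 (the tenant proposes): the landlord gets 5 if talks fail, so the tenant offers 5 and keeps 195.
Round 2 (the landlord proposes): the tenant can get 195 next round, worth 0.41 × 195 = 79.95 now; the landlord offers that and keeps 120.05.
So by rejecting in round 1, the landlord gets 120.05 next round, worth 0.95 × 120.05 = 114.0475 now.
Offer 94 < 114.0475, so the landlord rejects.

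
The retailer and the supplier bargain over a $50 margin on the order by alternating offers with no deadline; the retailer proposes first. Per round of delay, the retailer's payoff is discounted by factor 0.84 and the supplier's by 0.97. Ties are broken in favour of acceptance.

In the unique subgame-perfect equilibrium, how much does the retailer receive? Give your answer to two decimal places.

When the retailer proposes, the supplier accepts any offer worth at least 0.97 times what the supplier would get by proposing next round; and vice versa.
This gives x = 50 − 0.97y and y = 50 − 0.84x, where x and y are each side's share when it proposes.
Hence (1 − 0.97·0.84)x = 50(1 − 0.97), i.e. 0.1852·x = 1.5.
x ≈ 8.0994; the supplier's share is 50 − x ≈ 41.9006.

8.10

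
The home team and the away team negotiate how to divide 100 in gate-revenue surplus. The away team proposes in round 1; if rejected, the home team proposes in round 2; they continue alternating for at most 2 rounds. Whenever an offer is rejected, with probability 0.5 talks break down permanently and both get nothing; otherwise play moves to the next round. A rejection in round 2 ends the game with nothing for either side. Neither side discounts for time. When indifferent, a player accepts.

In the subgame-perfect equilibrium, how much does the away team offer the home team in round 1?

Round 2 (the home team proposes): rejection yields 0 for the away team; the home team offers 0 and keeps 100.
Round 1 (the away team proposes): rejecting gives the home team an expected 0.5 × 100 = 50. The away team offers 50 and keeps 100 − 50 = 50.

50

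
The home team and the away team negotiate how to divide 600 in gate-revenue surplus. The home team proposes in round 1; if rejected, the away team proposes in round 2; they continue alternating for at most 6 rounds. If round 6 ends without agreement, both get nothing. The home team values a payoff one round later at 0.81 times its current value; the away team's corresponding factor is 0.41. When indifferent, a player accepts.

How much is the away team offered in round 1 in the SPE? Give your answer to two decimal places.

89.39

Round 6 (the away team proposes): the home team will accept anything ≥ 0, so the away team offers 0 and keeps 600.
Round 5 (the home team proposes): the away team can get 600 next round, worth 0.41 × 600 = 246 now; the home team offers that and keeps 354.
Round 4 (the away team proposes): the home team can get 354 next round, worth 0.81 × 354 = 286.74 now; the away team offers that and keeps 313.26.
Round 3 (the home team proposes): the away team can get 313.26 next round, worth 0.41 × 313.26 = 128.4366 now, so the home team offers 128.4366, keeping 471.5634.
Round 2 (the away team proposes): the home team can get 471.5634 next round, worth 0.81 × 471.5634 = 381.966354 now; the away team offers that and keeps 218.033646.
Round 1 (the home team proposes): the away team can get 218.033646 next round, worth 0.41 × 218.033646 = 89.39379486 now, so the home team offers 89.39379486, keeping 510.60620514.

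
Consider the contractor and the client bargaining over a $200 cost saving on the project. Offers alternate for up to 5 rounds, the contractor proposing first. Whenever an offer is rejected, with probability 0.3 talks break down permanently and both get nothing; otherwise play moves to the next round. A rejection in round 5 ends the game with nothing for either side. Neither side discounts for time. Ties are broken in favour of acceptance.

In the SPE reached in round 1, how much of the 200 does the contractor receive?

137.42

Round 5 (the contractor proposes): rejection yields 0 for the client; the contractor offers 0 and keeps 200.
Round 4 (the client proposes): rejecting gives the contractor an expected 0.7 × 200 = 140, so the client offers 140, keeping 60.
Round 3 (the contractor proposes): rejecting gives the client an expected 0.7 × 60 = 42. The contractor offers 42 and keeps 200 − 42 = 158.
Round 2 (the client proposes): rejecting gives the contractor an expected 0.7 × 158 = 110.6; the client offers that and keeps 89.4.
Round 1 (the contractor proposes): rejecting gives the client an expected 0.7 × 89.4 = 62.58. The contractor offers 62.58 and keeps 200 − 62.58 = 137.42.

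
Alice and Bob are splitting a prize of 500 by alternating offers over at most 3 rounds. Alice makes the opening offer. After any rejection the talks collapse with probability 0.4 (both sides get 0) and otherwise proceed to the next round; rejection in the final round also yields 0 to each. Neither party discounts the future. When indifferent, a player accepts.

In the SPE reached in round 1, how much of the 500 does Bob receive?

120

Round 3 (Alice proposes): rejection yields 0 for Bob; Alice offers 0 and keeps 500.
Round 2 (Bob proposes): rejecting gives Alice an expected 0.6 × 500 = 300. Bob offers 300 and keeps 500 − 300 = 200.
Round 1 (Alice proposes): rejecting gives Bob an expected 0.6 × 200 = 120; Alice offers that and keeps 380.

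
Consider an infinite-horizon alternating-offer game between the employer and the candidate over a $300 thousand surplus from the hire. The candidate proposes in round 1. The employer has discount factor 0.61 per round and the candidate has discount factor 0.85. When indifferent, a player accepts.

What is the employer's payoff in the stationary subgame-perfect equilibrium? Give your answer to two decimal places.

57.01

Let x be the candidate's share when the candidate proposes and y be the employer's share when the employer proposes.
The employer accepts iff offered ≥ 0.61·y, so x = 300 − 0.61y. Symmetrically y = 300 − 0.85x.
Substituting: x = 300 − 0.61(300 − 0.85x), giving x(1 − 0.85·0.61) = 300(1 − 0.61).
So x = 300 × 0.39 / 0.4815 ≈ 242.9907, and the employer receives 300 − x ≈ 57.0093.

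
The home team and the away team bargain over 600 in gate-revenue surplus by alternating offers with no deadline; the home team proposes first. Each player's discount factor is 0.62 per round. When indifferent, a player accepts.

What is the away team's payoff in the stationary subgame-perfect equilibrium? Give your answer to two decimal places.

In a stationary SPE each proposer offers the other exactly their discounted continuation value.
If the home team keeps x when proposing and the away team keeps y when proposing, then x = 600 − 0.62y and y = 600 − 0.62x.
Solving: x = 600(1 − 0.62) / (1 − 0.62·0.62) = 228 / 0.6156 ≈ 370.3704.
The away team gets 600 − 370.3704 ≈ 229.6296.

229.63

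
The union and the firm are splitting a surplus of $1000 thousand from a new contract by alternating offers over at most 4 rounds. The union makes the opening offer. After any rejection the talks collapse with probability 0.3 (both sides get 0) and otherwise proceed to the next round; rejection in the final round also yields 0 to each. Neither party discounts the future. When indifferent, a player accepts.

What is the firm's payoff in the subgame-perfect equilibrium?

553

Round 4 (the firm proposes): rejection yields 0 for the union; the firm offers 0 and keeps 1000.
Round 3 (the union proposes): rejecting gives the firm an expected 0.7 × 1000 = 700, so the union offers 700, keeping 300.
Round 2 (the firm proposes): rejecting gives the union an expected 0.7 × 300 = 210, so the firm offers 210, keeping 790.
Round 1 (the union proposes): rejecting gives the firm an expected 0.7 × 790 = 553, so the union offers 553, keeping 447.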